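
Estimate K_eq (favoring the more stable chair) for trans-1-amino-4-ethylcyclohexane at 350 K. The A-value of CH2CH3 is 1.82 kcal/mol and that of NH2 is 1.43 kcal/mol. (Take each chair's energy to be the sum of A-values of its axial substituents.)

K ≈ 107

C1 and C4 have opposite parity, so for the trans isomer the two substituents are e,e in one chair and a,a in the other.
Chair I (ethyl axial, amino axial): E = 3.25 kcal/mol; chair II (ethyl equatorial, amino equatorial): E = 0.00 kcal/mol.
ΔG = 3.25 kcal/mol between the two chairs.
K = exp(ΔG/RT) with R = 1.987×10⁻³ kcal mol⁻¹ K⁻¹ and T = 350 K gives K ≈ 107.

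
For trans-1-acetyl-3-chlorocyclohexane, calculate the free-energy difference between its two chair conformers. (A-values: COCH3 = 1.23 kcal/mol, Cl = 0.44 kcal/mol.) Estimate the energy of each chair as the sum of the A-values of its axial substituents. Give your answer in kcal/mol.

0.79 kcal/mol

C1 and C3 have the same parity, so for the trans isomer the two substituents are one axial and one equatorial in each chair.
Chair I (acetyl axial, chloro equatorial): E = 1.23 kcal/mol.
Chair II (acetyl equatorial, chloro axial): E = 0.44 kcal/mol.
ΔE = 1.23 − 0.44 = 0.79 kcal/mol; chair II is more stable.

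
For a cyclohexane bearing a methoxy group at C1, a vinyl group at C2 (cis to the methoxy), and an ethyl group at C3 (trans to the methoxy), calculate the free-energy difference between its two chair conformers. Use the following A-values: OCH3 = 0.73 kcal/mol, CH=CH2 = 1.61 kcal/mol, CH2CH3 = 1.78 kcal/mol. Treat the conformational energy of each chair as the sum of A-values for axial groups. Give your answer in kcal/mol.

2.66 kcal/mol

Chair I (methoxy axial, vinyl equatorial, ethyl equatorial): E = 0.73 kcal/mol.
Chair II (methoxy equatorial, vinyl axial, ethyl axial): E = 3.39 kcal/mol.
ΔE = 3.39 − 0.73 = 2.66 kcal/mol; chair I is more stable.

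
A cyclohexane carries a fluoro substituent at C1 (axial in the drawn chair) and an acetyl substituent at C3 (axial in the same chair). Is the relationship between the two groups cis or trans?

C1 and C3 have the same parity, so their axial bonds point in the same direction.
With same-parity carbons, two substituents on the same face are both axial or both equatorial; opposite faces give one of each.
Here the groups are axial/axial → same face → cis.

cis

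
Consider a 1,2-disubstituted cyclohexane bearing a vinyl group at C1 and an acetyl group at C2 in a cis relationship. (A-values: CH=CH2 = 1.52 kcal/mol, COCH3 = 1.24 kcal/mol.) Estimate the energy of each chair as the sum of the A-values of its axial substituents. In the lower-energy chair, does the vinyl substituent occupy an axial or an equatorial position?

equatorial

C1 and C2 have opposite parity, so for the cis isomer the two substituents are one axial and one equatorial in each chair.
Chair I (vinyl axial, acetyl equatorial): E = 1.52 kcal/mol.
Chair II (vinyl equatorial, acetyl axial): E = 1.24 kcal/mol.
Chair II is the more stable (lower-energy) conformer, and in that chair the vinyl group is equatorial.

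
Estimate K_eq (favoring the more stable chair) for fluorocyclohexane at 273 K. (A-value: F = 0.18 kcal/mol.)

One chair has the fluoro group axial (E = 0.18 kcal/mol) and the other has it equatorial (E = 0).
ΔG = 0.18 kcal/mol between the two chairs.
K = exp(ΔG/RT) with R = 1.987×10⁻³ kcal mol⁻¹ K⁻¹ and T = 273 K gives K ≈ 1.39.

K ≈ 1.39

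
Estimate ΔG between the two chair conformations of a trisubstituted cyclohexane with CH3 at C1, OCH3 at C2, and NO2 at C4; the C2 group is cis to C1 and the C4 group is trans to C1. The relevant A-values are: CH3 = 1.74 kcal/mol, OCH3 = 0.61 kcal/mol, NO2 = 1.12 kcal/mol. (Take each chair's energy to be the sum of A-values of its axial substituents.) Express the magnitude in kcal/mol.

2.25 kcal/mol

Chair I (methyl axial, methoxy equatorial, nitro axial): E = 2.86 kcal/mol.
Chair II (methyl equatorial, methoxy axial, nitro equatorial): E = 0.61 kcal/mol.
ΔE = 2.86 − 0.61 = 2.25 kcal/mol; chair II is more stable.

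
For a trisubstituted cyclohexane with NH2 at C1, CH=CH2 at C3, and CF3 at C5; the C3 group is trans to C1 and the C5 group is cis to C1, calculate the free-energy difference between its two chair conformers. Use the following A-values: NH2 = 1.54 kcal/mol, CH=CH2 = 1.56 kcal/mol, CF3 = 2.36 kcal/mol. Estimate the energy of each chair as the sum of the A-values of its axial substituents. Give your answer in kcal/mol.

Chair I (amino axial, vinyl equatorial, trifluoromethyl axial): E = 3.90 kcal/mol.
Chair II (amino equatorial, vinyl axial, trifluoromethyl equatorial): E = 1.56 kcal/mol.
ΔE = 3.90 − 1.56 = 2.34 kcal/mol; chair II is more stable.

2.34 kcal/mol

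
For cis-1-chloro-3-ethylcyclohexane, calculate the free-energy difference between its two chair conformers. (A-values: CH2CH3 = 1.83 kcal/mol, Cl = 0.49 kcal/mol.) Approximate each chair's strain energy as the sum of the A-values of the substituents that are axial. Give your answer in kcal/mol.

C1 and C3 have the same parity, so for the cis isomer the two substituents are e,e in one chair and a,a in the other.
Chair I (ethyl axial, chloro axial): E = 2.32 kcal/mol.
Chair II (ethyl equatorial, chloro equatorial): E = 0.00 kcal/mol.
ΔE = 2.32 − 0.00 = 2.32 kcal/mol; chair II is more stable.

2.32 kcal/mol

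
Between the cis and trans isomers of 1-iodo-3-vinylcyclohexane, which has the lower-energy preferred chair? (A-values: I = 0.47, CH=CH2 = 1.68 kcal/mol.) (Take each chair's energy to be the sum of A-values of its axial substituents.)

cis

At 1,3 positions (parity same): cis → (e,e or a,a); trans → (a,e or e,a).
Best chair for cis: E = 0.00 kcal/mol; best chair for trans: E = 0.47 kcal/mol.
The cis isomer is lower by 0.47 kcal/mol.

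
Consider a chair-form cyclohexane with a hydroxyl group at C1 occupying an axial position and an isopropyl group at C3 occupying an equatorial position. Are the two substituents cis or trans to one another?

C1 and C3 have the same parity, so their axial bonds point in the same direction.
With same-parity carbons, two substituents on the same face are both axial or both equatorial; opposite faces give one of each.
Here the groups are axial/equatorial → opposite face → trans.

trans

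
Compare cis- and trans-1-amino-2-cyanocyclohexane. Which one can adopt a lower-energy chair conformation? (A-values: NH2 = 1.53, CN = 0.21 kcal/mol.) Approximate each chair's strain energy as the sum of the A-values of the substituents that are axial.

trans

At 1,2 positions (parity opposite): cis → (a,e or e,a); trans → (e,e or a,a).
Best chair for cis: E = 0.21 kcal/mol; best chair for trans: E = 0.00 kcal/mol.
The trans isomer is lower by 0.21 kcal/mol.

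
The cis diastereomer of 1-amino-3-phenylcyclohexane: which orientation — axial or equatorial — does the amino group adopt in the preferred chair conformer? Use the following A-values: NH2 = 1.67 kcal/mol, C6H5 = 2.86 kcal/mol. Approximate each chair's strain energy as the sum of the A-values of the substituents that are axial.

equatorial

C1 and C3 have the same parity, so for the cis isomer the two substituents are e,e in one chair and a,a in the other.
Chair I (amino axial, phenyl axial): E = 4.53 kcal/mol.
Chair II (amino equatorial, phenyl equatorial): E = 0.00 kcal/mol.
Chair II is the more stable (lower-energy) conformer, and in that chair the amino group is equatorial.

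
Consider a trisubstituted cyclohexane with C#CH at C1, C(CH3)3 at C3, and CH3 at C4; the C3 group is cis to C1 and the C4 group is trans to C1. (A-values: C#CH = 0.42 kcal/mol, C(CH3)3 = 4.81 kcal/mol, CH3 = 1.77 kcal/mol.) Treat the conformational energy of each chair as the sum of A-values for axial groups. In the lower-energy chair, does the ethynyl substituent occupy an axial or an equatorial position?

Chair I (ethynyl axial, tert-butyl axial, methyl axial): E = 7.00 kcal/mol.
Chair II (ethynyl equatorial, tert-butyl equatorial, methyl equatorial): E = 0.00 kcal/mol.
Chair II is the more stable (lower-energy) conformer, and in that chair the ethynyl group is equatorial.

equatorial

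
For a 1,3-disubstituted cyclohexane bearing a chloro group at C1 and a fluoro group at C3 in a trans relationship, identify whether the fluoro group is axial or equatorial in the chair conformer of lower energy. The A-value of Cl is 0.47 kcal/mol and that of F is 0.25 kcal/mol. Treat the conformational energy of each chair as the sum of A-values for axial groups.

axial

C1 and C3 have the same parity, so for the trans isomer the two substituents are one axial and one equatorial in each chair.
Chair I (chloro axial, fluoro equatorial): E = 0.47 kcal/mol.
Chair II (chloro equatorial, fluoro axial): E = 0.25 kcal/mol.
Chair II is the more stable (lower-energy) conformer, and in that chair the fluoro group is axial.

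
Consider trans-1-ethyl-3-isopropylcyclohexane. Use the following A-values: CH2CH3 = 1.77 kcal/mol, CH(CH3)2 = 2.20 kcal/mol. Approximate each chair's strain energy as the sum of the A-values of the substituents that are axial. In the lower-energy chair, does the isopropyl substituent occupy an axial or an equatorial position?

C1 and C3 have the same parity, so for the trans isomer the two substituents are one axial and one equatorial in each chair.
Chair I (ethyl axial, isopropyl equatorial): E = 1.77 kcal/mol.
Chair II (ethyl equatorial, isopropyl axial): E = 2.20 kcal/mol.
Chair I is the more stable (lower-energy) conformer, and in that chair the isopropyl group is equatorial.

equatorial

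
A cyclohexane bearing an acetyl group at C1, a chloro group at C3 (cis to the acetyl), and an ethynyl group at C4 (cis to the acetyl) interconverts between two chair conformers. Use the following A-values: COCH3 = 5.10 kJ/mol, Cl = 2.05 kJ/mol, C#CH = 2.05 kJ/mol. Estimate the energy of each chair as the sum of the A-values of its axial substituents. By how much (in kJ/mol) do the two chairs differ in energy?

Chair I (acetyl axial, chloro axial, ethynyl equatorial): E = 7.15 kJ/mol.
Chair II (acetyl equatorial, chloro equatorial, ethynyl axial): E = 2.05 kJ/mol.
ΔE = 7.15 − 2.05 = 5.10 kJ/mol; chair II is more stable.

5.10 kJ/mol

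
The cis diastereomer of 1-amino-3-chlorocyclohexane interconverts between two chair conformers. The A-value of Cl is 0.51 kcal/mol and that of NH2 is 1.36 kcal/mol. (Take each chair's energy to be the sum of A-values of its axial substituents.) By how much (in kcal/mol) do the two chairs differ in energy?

1.87 kcal/mol

C1 and C3 have the same parity, so for the cis isomer the two substituents are e,e in one chair and a,a in the other.
Chair I (chloro axial, amino axial): E = 1.87 kcal/mol.
Chair II (chloro equatorial, amino equatorial): E = 0.00 kcal/mol.
ΔE = 1.87 − 0.00 = 1.87 kcal/mol; chair II is more stable.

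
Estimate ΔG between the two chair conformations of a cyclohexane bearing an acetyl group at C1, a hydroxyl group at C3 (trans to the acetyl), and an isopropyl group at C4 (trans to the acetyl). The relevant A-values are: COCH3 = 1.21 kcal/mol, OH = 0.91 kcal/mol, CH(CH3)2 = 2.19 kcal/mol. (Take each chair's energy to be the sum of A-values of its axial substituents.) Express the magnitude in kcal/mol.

Chair I (acetyl axial, hydroxyl equatorial, isopropyl axial): E = 3.40 kcal/mol.
Chair II (acetyl equatorial, hydroxyl axial, isopropyl equatorial): E = 0.91 kcal/mol.
ΔE = 3.40 − 0.91 = 2.49 kcal/mol; chair II is more stable.

2.49 kcal/mol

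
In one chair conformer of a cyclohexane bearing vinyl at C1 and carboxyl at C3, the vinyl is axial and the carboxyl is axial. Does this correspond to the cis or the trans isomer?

cis

C1 and C3 have the same parity, so their axial bonds point in the same direction.
With same-parity carbons, two substituents on the same face are both axial or both equatorial; opposite faces give one of each.
Here the groups are axial/axial → same face → cis.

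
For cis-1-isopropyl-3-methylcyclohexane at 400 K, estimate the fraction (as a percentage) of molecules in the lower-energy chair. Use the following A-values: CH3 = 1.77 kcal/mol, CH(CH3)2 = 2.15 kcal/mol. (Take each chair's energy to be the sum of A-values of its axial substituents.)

C1 and C3 have the same parity, so for the cis isomer the two substituents are e,e in one chair and a,a in the other.
Chair I (methyl axial, isopropyl axial): E = 3.92 kcal/mol; chair II (methyl equatorial, isopropyl equatorial): E = 0.00 kcal/mol.
ΔG = 3.92 kcal/mol between the two chairs.
K = exp(ΔG/RT) with R = 1.987×10⁻³ kcal mol⁻¹ K⁻¹ and T = 400 K gives K ≈ 139.
Fraction in the lower-energy chair = K/(K+1) = 99.3%.

99.3%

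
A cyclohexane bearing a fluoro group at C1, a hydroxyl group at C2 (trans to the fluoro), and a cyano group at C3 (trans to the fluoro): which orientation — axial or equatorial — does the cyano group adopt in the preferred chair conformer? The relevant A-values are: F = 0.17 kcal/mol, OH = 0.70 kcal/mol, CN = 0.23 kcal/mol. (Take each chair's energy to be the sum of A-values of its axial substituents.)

Chair I (fluoro axial, hydroxyl axial, cyano equatorial): E = 0.87 kcal/mol.
Chair II (fluoro equatorial, hydroxyl equatorial, cyano axial): E = 0.23 kcal/mol.
Chair II is the more stable (lower-energy) conformer, and in that chair the cyano group is axial.

axial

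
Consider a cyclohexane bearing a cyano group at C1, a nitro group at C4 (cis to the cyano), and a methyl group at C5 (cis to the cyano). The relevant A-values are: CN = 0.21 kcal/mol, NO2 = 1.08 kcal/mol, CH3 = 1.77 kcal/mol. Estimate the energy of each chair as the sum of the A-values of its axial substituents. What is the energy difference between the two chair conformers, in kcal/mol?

0.90 kcal/mol

Chair I (cyano axial, nitro equatorial, methyl axial): E = 1.98 kcal/mol.
Chair II (cyano equatorial, nitro axial, methyl equatorial): E = 1.08 kcal/mol.
ΔE = 1.98 − 1.08 = 0.90 kcal/mol; chair II is more stable.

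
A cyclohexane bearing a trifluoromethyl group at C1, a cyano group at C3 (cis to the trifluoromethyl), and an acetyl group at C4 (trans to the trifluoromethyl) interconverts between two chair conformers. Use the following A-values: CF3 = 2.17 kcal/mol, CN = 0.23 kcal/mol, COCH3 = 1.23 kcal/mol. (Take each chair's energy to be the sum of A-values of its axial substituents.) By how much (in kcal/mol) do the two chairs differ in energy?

Chair I (trifluoromethyl axial, cyano axial, acetyl axial): E = 3.63 kcal/mol.
Chair II (trifluoromethyl equatorial, cyano equatorial, acetyl equatorial): E = 0.00 kcal/mol.
ΔE = 3.63 − 0.00 = 3.63 kcal/mol; chair II is more stable.

3.63 kcal/mol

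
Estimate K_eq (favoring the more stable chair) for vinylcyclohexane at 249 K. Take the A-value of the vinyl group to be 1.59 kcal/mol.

One chair has the vinyl group axial (E = 1.59 kcal/mol) and the other has it equatorial (E = 0).
ΔG = 1.59 kcal/mol between the two chairs.
K = exp(ΔG/RT) with R = 1.987×10⁻³ kcal mol⁻¹ K⁻¹ and T = 249 K gives K ≈ 24.9.

K ≈ 24.9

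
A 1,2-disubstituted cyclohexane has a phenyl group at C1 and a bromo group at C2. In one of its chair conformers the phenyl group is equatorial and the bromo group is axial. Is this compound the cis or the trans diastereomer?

cis

C1 and C2 have opposite parity, so their axial bonds point in opposite directions.
With opposite-parity carbons, two substituents on the same face are one axial and one equatorial; opposite faces give both axial or both equatorial.
Here the groups are equatorial/axial → same face → cis.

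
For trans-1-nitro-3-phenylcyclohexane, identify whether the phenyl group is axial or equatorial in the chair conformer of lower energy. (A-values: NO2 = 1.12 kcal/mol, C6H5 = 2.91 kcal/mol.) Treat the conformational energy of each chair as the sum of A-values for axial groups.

C1 and C3 have the same parity, so for the trans isomer the two substituents are one axial and one equatorial in each chair.
Chair I (nitro axial, phenyl equatorial): E = 1.12 kcal/mol.
Chair II (nitro equatorial, phenyl axial): E = 2.91 kcal/mol.
Chair I is the more stable (lower-energy) conformer, and in that chair the phenyl group is equatorial.

equatorial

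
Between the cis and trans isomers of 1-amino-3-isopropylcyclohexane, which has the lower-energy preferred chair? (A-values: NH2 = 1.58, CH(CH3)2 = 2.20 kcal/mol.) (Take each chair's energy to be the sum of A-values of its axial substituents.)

At 1,3 positions (parity same): cis → (e,e or a,a); trans → (a,e or e,a).
Best chair for cis: E = 0.00 kcal/mol; best chair for trans: E = 1.58 kcal/mol.
The cis isomer is lower by 1.58 kcal/mol.

cis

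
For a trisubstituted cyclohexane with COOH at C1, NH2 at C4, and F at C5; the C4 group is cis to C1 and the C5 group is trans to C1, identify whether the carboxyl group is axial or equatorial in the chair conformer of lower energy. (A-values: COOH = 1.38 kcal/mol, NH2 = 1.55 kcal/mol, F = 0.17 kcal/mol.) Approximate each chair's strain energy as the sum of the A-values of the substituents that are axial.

Chair I (carboxyl axial, amino equatorial, fluoro equatorial): E = 1.38 kcal/mol.
Chair II (carboxyl equatorial, amino axial, fluoro axial): E = 1.72 kcal/mol.
Chair I is the more stable (lower-energy) conformer, and in that chair the carboxyl group is axial.

axial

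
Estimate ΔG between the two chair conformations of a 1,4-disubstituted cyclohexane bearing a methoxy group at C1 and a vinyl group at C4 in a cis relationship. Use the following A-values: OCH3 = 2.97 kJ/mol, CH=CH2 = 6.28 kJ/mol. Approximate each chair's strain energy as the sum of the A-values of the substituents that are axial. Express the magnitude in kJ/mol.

C1 and C4 have opposite parity, so for the cis isomer the two substituents are one axial and one equatorial in each chair.
Chair I (methoxy axial, vinyl equatorial): E = 2.97 kJ/mol.
Chair II (methoxy equatorial, vinyl axial): E = 6.28 kJ/mol.
ΔE = 6.28 − 2.97 = 3.31 kJ/mol; chair I is more stable.

3.31 kJ/mol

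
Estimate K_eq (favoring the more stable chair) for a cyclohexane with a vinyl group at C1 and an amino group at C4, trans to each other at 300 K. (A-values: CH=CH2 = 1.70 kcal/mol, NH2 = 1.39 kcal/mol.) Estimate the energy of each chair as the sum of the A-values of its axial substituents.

C1 and C4 have opposite parity, so for the trans isomer the two substituents are e,e in one chair and a,a in the other.
Chair I (vinyl axial, amino axial): E = 3.09 kcal/mol; chair II (vinyl equatorial, amino equatorial): E = 0.00 kcal/mol.
ΔG = 3.09 kcal/mol between the two chairs.
K = exp(ΔG/RT) with R = 1.987×10⁻³ kcal mol⁻¹ K⁻¹ and T = 300 K gives K ≈ 178.

K ≈ 178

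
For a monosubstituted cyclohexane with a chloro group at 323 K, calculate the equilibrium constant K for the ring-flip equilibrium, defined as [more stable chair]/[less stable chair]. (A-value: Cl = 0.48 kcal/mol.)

One chair has the chloro group axial (E = 0.48 kcal/mol) and the other has it equatorial (E = 0).
ΔG = 0.48 kcal/mol between the two chairs.
K = exp(ΔG/RT) with R = 1.987×10⁻³ kcal mol⁻¹ K⁻¹ and T = 323 K gives K ≈ 2.11.

K ≈ 2.11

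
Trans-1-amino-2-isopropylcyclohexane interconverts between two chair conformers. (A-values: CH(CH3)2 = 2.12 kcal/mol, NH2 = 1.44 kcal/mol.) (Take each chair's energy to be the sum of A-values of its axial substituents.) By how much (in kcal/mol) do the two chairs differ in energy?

C1 and C2 have opposite parity, so for the trans isomer the two substituents are e,e in one chair and a,a in the other.
Chair I (isopropyl axial, amino axial): E = 3.56 kcal/mol.
Chair II (isopropyl equatorial, amino equatorial): E = 0.00 kcal/mol.
ΔE = 3.56 − 0.00 = 3.56 kcal/mol; chair II is more stable.

3.56 kcal/mol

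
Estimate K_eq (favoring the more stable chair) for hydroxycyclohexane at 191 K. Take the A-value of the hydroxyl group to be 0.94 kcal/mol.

One chair has the hydroxyl group axial (E = 0.94 kcal/mol) and the other has it equatorial (E = 0).
ΔG = 0.94 kcal/mol between the two chairs.
K = exp(ΔG/RT) with R = 1.987×10⁻³ kcal mol⁻¹ K⁻¹ and T = 191 K gives K ≈ 11.9.

K ≈ 11.9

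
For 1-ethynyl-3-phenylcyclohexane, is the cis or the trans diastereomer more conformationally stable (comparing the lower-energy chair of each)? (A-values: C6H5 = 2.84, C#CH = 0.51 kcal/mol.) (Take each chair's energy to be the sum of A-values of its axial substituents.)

At 1,3 positions (parity same): cis → (e,e or a,a); trans → (a,e or e,a).
Best chair for cis: E = 0.00 kcal/mol; best chair for trans: E = 0.51 kcal/mol.
The cis isomer is lower by 0.51 kcal/mol.

cis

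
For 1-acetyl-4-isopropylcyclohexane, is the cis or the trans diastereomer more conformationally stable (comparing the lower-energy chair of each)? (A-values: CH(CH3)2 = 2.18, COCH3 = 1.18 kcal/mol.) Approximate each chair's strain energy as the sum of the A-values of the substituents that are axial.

trans

At 1,4 positions (parity opposite): cis → (a,e or e,a); trans → (e,e or a,a).
Best chair for cis: E = 1.18 kcal/mol; best chair for trans: E = 0.00 kcal/mol.
The trans isomer is lower by 1.18 kcal/mol.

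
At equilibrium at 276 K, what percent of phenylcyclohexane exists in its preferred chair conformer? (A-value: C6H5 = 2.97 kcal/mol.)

One chair has the phenyl group axial (E = 2.97 kcal/mol) and the other has it equatorial (E = 0).
ΔG = 2.97 kcal/mol between the two chairs.
K = exp(ΔG/RT) with R = 1.987×10⁻³ kcal mol⁻¹ K⁻¹ and T = 276 K gives K ≈ 225.
Fraction in the lower-energy chair = K/(K+1) = 99.6%.

99.6%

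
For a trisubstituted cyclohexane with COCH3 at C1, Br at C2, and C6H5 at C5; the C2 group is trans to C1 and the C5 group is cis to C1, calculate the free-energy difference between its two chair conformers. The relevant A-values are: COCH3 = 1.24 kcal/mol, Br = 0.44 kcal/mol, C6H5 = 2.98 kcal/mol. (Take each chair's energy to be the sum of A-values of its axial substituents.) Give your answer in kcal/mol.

Chair I (acetyl axial, bromo axial, phenyl axial): E = 4.66 kcal/mol.
Chair II (acetyl equatorial, bromo equatorial, phenyl equatorial): E = 0.00 kcal/mol.
ΔE = 4.66 − 0.00 = 4.66 kcal/mol; chair II is more stable.

4.66 kcal/mol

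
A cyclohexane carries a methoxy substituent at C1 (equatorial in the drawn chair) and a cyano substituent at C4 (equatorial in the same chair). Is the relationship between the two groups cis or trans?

trans

C1 and C4 have opposite parity, so their axial bonds point in opposite directions.
With opposite-parity carbons, two substituents on the same face are one axial and one equatorial; opposite faces give both axial or both equatorial.
Here the groups are equatorial/equatorial → opposite face → trans.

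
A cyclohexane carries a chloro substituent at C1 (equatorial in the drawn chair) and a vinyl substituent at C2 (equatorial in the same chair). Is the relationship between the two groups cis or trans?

trans

C1 and C2 have opposite parity, so their axial bonds point in opposite directions.
With opposite-parity carbons, two substituents on the same face are one axial and one equatorial; opposite faces give both axial or both equatorial.
Here the groups are equatorial/equatorial → opposite face → trans.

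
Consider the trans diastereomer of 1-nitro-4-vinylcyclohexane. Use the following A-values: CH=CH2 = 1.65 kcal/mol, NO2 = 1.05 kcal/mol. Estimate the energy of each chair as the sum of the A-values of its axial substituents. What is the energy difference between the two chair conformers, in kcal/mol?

2.70 kcal/mol

C1 and C4 have opposite parity, so for the trans isomer the two substituents are e,e in one chair and a,a in the other.
Chair I (vinyl axial, nitro axial): E = 2.70 kcal/mol.
Chair II (vinyl equatorial, nitro equatorial): E = 0.00 kcal/mol.
ΔE = 2.70 − 0.00 = 2.70 kcal/mol; chair II is more stable.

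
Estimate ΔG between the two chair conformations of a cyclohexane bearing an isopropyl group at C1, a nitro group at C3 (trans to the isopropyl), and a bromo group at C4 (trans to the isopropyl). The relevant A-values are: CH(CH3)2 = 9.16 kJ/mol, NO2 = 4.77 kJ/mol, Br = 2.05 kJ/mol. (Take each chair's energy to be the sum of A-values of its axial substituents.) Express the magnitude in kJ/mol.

6.44 kJ/mol

Chair I (isopropyl axial, nitro equatorial, bromo axial): E = 11.21 kJ/mol.
Chair II (isopropyl equatorial, nitro axial, bromo equatorial): E = 4.77 kJ/mol.
ΔE = 11.21 − 4.77 = 6.44 kJ/mol; chair II is more stable.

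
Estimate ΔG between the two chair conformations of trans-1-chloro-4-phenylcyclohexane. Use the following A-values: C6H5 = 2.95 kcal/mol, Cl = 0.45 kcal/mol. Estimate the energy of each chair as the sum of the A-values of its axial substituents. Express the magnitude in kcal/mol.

3.40 kcal/mol

C1 and C4 have opposite parity, so for the trans isomer the two substituents are e,e in one chair and a,a in the other.
Chair I (phenyl axial, chloro axial): E = 3.40 kcal/mol.
Chair II (phenyl equatorial, chloro equatorial): E = 0.00 kcal/mol.
ΔE = 3.40 − 0.00 = 3.40 kcal/mol; chair II is more stable.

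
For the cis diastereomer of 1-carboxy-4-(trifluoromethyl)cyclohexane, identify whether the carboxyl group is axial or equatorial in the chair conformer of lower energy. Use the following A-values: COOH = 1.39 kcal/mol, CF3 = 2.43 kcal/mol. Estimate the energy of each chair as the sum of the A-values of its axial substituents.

C1 and C4 have opposite parity, so for the cis isomer the two substituents are one axial and one equatorial in each chair.
Chair I (carboxyl axial, trifluoromethyl equatorial): E = 1.39 kcal/mol.
Chair II (carboxyl equatorial, trifluoromethyl axial): E = 2.43 kcal/mol.
Chair I is the more stable (lower-energy) conformer, and in that chair the carboxyl group is axial.

axial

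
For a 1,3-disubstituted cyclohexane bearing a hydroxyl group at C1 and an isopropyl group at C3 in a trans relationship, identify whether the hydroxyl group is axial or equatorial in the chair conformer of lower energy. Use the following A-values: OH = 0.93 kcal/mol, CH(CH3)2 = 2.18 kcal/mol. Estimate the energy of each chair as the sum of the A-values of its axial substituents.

axial

C1 and C3 have the same parity, so for the trans isomer the two substituents are one axial and one equatorial in each chair.
Chair I (hydroxyl axial, isopropyl equatorial): E = 0.93 kcal/mol.
Chair II (hydroxyl equatorial, isopropyl axial): E = 2.18 kcal/mol.
Chair I is the more stable (lower-energy) conformer, and in that chair the hydroxyl group is axial.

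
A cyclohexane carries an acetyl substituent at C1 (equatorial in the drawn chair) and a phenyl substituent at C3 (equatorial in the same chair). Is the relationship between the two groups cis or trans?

cis

C1 and C3 have the same parity, so their axial bonds point in the same direction.
With same-parity carbons, two substituents on the same face are both axial or both equatorial; opposite faces give one of each.
Here the groups are equatorial/equatorial → same face → cis.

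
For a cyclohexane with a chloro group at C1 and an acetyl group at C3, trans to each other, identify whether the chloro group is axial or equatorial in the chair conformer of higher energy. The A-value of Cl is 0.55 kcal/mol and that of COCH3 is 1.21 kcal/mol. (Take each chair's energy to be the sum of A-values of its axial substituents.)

equatorial

C1 and C3 have the same parity, so for the trans isomer the two substituents are one axial and one equatorial in each chair.
Chair I (chloro axial, acetyl equatorial): E = 0.55 kcal/mol.
Chair II (chloro equatorial, acetyl axial): E = 1.21 kcal/mol.
Chair II is the less stable (higher-energy) conformer, and in that chair the chloro group is equatorial.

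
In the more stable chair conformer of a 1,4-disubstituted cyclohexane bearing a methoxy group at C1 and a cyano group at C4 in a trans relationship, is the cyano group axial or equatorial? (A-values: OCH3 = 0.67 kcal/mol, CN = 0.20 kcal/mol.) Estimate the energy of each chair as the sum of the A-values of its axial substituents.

equatorial

C1 and C4 have opposite parity, so for the trans isomer the two substituents are e,e in one chair and a,a in the other.
Chair I (methoxy axial, cyano axial): E = 0.87 kcal/mol.
Chair II (methoxy equatorial, cyano equatorial): E = 0.00 kcal/mol.
Chair II is the more stable (lower-energy) conformer, and in that chair the cyano group is equatorial.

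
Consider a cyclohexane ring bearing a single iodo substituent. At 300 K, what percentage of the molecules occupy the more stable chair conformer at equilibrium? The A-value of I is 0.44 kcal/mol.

67.7%

One chair has the iodo group axial (E = 0.44 kcal/mol) and the other has it equatorial (E = 0).
ΔG = 0.44 kcal/mol between the two chairs.
K = exp(ΔG/RT) with R = 1.987×10⁻³ kcal mol⁻¹ K⁻¹ and T = 300 K gives K ≈ 2.09.
Fraction in the lower-energy chair = K/(K+1) = 67.7%.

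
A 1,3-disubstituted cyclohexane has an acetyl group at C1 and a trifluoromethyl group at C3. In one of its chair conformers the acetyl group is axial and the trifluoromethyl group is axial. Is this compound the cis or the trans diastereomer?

cis

C1 and C3 have the same parity, so their axial bonds point in the same direction.
With same-parity carbons, two substituents on the same face are both axial or both equatorial; opposite faces give one of each.
Here the groups are axial/axial → same face → cis.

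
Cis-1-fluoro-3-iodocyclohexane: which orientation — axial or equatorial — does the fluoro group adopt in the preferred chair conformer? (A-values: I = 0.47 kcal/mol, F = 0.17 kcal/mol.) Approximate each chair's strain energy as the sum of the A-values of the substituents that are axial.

equatorial

C1 and C3 have the same parity, so for the cis isomer the two substituents are e,e in one chair and a,a in the other.
Chair I (iodo axial, fluoro axial): E = 0.64 kcal/mol.
Chair II (iodo equatorial, fluoro equatorial): E = 0.00 kcal/mol.
Chair II is the more stable (lower-energy) conformer, and in that chair the fluoro group is equatorial.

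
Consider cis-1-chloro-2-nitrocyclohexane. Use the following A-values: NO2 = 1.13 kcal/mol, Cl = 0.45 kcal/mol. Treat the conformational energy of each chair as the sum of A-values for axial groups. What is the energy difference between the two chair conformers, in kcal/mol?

0.68 kcal/mol

C1 and C2 have opposite parity, so for the cis isomer the two substituents are one axial and one equatorial in each chair.
Chair I (nitro axial, chloro equatorial): E = 1.13 kcal/mol.
Chair II (nitro equatorial, chloro axial): E = 0.45 kcal/mol.
ΔE = 1.13 − 0.45 = 0.68 kcal/mol; chair II is more stable.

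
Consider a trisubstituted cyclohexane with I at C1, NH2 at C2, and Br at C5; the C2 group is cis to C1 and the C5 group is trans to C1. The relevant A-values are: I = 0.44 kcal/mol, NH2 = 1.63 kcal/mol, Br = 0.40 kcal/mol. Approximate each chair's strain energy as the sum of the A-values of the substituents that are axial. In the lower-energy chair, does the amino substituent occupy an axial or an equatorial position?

Chair I (iodo axial, amino equatorial, bromo equatorial): E = 0.44 kcal/mol.
Chair II (iodo equatorial, amino axial, bromo axial): E = 2.03 kcal/mol.
Chair I is the more stable (lower-energy) conformer, and in that chair the amino group is equatorial.

equatorial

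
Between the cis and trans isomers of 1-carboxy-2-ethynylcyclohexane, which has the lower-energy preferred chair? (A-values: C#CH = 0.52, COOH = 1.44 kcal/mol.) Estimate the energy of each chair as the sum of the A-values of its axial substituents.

At 1,2 positions (parity opposite): cis → (a,e or e,a); trans → (e,e or a,a).
Best chair for cis: E = 0.52 kcal/mol; best chair for trans: E = 0.00 kcal/mol.
The trans isomer is lower by 0.52 kcal/mol.

trans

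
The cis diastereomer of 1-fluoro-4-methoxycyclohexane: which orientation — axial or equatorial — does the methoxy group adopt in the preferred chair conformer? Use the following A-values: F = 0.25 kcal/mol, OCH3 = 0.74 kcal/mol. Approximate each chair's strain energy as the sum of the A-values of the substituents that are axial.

C1 and C4 have opposite parity, so for the cis isomer the two substituents are one axial and one equatorial in each chair.
Chair I (fluoro axial, methoxy equatorial): E = 0.25 kcal/mol.
Chair II (fluoro equatorial, methoxy axial): E = 0.74 kcal/mol.
Chair I is the more stable (lower-energy) conformer, and in that chair the methoxy group is equatorial.

equatorial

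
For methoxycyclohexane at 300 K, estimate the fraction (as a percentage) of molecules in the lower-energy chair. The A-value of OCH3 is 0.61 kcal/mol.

One chair has the methoxy group axial (E = 0.61 kcal/mol) and the other has it equatorial (E = 0).
ΔG = 0.61 kcal/mol between the two chairs.
K = exp(ΔG/RT) with R = 1.987×10⁻³ kcal mol⁻¹ K⁻¹ and T = 300 K gives K ≈ 2.78.
Fraction in the lower-energy chair = K/(K+1) = 73.6%.

73.6%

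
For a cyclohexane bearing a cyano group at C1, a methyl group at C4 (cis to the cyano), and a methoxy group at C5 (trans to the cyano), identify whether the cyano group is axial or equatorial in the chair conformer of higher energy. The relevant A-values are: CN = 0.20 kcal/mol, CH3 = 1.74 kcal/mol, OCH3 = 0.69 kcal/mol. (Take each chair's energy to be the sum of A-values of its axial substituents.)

Chair I (cyano axial, methyl equatorial, methoxy equatorial): E = 0.20 kcal/mol.
Chair II (cyano equatorial, methyl axial, methoxy axial): E = 2.43 kcal/mol.
Chair II is the less stable (higher-energy) conformer, and in that chair the cyano group is equatorial.

equatorial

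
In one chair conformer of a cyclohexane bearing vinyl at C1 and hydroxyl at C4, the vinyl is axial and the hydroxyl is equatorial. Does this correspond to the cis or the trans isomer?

cis

C1 and C4 have opposite parity, so their axial bonds point in opposite directions.
With opposite-parity carbons, two substituents on the same face are one axial and one equatorial; opposite faces give both axial or both equatorial.
Here the groups are axial/equatorial → same face → cis.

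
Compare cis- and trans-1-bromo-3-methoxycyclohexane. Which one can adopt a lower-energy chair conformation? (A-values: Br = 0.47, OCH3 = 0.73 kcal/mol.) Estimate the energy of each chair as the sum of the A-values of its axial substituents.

At 1,3 positions (parity same): cis → (e,e or a,a); trans → (a,e or e,a).
Best chair for cis: E = 0.00 kcal/mol; best chair for trans: E = 0.47 kcal/mol.
The cis isomer is lower by 0.47 kcal/mol.

cis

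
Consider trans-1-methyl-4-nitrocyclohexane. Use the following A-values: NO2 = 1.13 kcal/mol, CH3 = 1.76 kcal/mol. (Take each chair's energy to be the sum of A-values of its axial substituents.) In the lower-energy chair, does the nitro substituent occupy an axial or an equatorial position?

equatorial

C1 and C4 have opposite parity, so for the trans isomer the two substituents are e,e in one chair and a,a in the other.
Chair I (nitro axial, methyl axial): E = 2.89 kcal/mol.
Chair II (nitro equatorial, methyl equatorial): E = 0.00 kcal/mol.
Chair II is the more stable (lower-energy) conformer, and in that chair the nitro group is equatorial.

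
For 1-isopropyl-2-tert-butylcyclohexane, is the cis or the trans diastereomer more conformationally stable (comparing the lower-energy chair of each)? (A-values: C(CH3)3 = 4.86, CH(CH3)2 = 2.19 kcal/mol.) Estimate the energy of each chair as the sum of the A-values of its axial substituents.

trans

At 1,2 positions (parity opposite): cis → (a,e or e,a); trans → (e,e or a,a).
Best chair for cis: E = 2.19 kcal/mol; best chair for trans: E = 0.00 kcal/mol.
The trans isomer is lower by 2.19 kcal/mol.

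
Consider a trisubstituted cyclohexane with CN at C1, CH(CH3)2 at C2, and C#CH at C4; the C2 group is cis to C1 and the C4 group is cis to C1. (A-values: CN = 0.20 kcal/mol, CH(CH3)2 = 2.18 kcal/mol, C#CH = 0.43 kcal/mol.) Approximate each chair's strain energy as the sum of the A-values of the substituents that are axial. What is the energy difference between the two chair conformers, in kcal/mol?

Chair I (cyano axial, isopropyl equatorial, ethynyl equatorial): E = 0.20 kcal/mol.
Chair II (cyano equatorial, isopropyl axial, ethynyl axial): E = 2.61 kcal/mol.
ΔE = 2.61 − 0.20 = 2.41 kcal/mol; chair I is more stable.

2.41 kcal/mol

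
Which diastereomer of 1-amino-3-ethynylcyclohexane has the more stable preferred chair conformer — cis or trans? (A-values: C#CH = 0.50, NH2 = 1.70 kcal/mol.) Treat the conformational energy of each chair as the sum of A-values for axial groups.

cis

At 1,3 positions (parity same): cis → (e,e or a,a); trans → (a,e or e,a).
Best chair for cis: E = 0.00 kcal/mol; best chair for trans: E = 0.50 kcal/mol.
The cis isomer is lower by 0.50 kcal/mol.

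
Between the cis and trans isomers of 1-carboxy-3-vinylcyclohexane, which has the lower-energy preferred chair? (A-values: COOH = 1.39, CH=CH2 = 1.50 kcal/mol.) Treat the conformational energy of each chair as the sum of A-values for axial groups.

cis

At 1,3 positions (parity same): cis → (e,e or a,a); trans → (a,e or e,a).
Best chair for cis: E = 0.00 kcal/mol; best chair for trans: E = 1.39 kcal/mol.
The cis isomer is lower by 1.39 kcal/mol.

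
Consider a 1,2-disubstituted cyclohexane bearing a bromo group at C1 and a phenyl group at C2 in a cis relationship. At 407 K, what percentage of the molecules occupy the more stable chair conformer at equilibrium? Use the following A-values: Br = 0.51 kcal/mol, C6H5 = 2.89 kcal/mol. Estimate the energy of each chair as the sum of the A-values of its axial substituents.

95.0%

C1 and C2 have opposite parity, so for the cis isomer the two substituents are one axial and one equatorial in each chair.
Chair I (bromo axial, phenyl equatorial): E = 0.51 kcal/mol; chair II (bromo equatorial, phenyl axial): E = 2.89 kcal/mol.
ΔG = 2.38 kcal/mol between the two chairs.
K = exp(ΔG/RT) with R = 1.987×10⁻³ kcal mol⁻¹ K⁻¹ and T = 407 K gives K ≈ 19.
Fraction in the lower-energy chair = K/(K+1) = 95.0%.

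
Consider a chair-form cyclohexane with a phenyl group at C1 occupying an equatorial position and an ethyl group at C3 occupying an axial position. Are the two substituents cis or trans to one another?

trans

C1 and C3 have the same parity, so their axial bonds point in the same direction.
With same-parity carbons, two substituents on the same face are both axial or both equatorial; opposite faces give one of each.
Here the groups are equatorial/axial → opposite face → trans.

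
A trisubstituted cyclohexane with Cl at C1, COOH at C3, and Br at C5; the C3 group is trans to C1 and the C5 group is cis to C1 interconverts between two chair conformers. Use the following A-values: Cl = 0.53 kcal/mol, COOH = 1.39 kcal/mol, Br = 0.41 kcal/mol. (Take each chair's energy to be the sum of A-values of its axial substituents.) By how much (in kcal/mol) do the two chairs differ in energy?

0.45 kcal/mol

Chair I (chloro axial, carboxyl equatorial, bromo axial): E = 0.94 kcal/mol.
Chair II (chloro equatorial, carboxyl axial, bromo equatorial): E = 1.39 kcal/mol.
ΔE = 1.39 − 0.94 = 0.45 kcal/mol; chair I is more stable.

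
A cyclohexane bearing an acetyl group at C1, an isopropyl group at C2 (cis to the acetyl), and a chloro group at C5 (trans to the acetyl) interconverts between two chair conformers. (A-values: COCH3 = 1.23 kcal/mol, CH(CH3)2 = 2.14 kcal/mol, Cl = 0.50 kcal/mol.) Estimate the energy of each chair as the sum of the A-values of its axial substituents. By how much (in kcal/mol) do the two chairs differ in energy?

1.41 kcal/mol

Chair I (acetyl axial, isopropyl equatorial, chloro equatorial): E = 1.23 kcal/mol.
Chair II (acetyl equatorial, isopropyl axial, chloro axial): E = 2.64 kcal/mol.
ΔE = 2.64 − 1.23 = 1.41 kcal/mol; chair I is more stable.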